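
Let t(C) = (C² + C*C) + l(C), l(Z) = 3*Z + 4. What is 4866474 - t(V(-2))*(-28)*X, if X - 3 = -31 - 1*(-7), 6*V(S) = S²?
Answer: 14587270/3 ≈ 4.8624e+6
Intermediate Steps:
l(Z) = 4 + 3*Z
V(S) = S²/6
t(C) = 4 + 2*C² + 3*C (t(C) = (C² + C*C) + (4 + 3*C) = (C² + C²) + (4 + 3*C) = 2*C² + (4 + 3*C) = 4 + 2*C² + 3*C)
X = -21 (X = 3 + (-31 - 1*(-7)) = 3 + (-31 + 7) = 3 - 24 = -21)
4866474 - t(V(-2))*(-28)*X = 4866474 - (4 + 2*((⅙)*(-2)²)² + 3*((⅙)*(-2)²))*(-28)*(-21) = 4866474 - (4 + 2*((⅙)*4)² + 3*((⅙)*4))*(-28)*(-21) = 4866474 - (4 + 2*(⅔)² + 3*(⅔))*(-28)*(-21) = 4866474 - (4 + 2*(4/9) + 2)*(-28)*(-21) = 4866474 - (4 + 8/9 + 2)*(-28)*(-21) = 4866474 - (62/9)*(-28)*(-21) = 4866474 - (-1736)*(-21)/9 = 4866474 - 1*12152/3 = 4866474 - 12152/3 = 14587270/3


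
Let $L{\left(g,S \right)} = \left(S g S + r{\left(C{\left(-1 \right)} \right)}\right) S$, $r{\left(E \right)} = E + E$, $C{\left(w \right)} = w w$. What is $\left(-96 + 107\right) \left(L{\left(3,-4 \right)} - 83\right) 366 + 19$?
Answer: $-1139339$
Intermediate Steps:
$C{\left(w \right)} = w^{2}$
$r{\left(E \right)} = 2 E$
$L{\left(g,S \right)} = S \left(2 + g S^{2}\right)$ ($L{\left(g,S \right)} = \left(S g S + 2 \left(-1\right)^{2}\right) S = \left(g S^{2} + 2 \cdot 1\right) S = \left(g S^{2} + 2\right) S = \left(2 + g S^{2}\right) S = S \left(2 + g S^{2}\right)$)
$\left(-96 + 107\right) \left(L{\left(3,-4 \right)} - 83\right) 366 + 19 = \left(-96 + 107\right) \left(- 4 \left(2 + 3 \left(-4\right)^{2}\right) - 83\right) 366 + 19 = 11 \left(- 4 \left(2 + 3 \cdot 16\right) - 83\right) 366 + 19 = 11 \left(- 4 \left(2 + 48\right) - 83\right) 366 + 19 = 11 \left(\left(-4\right) 50 - 83\right) 366 + 19 = 11 \left(-200 - 83\right) 366 + 19 = 11 \left(-283\right) 366 + 19 = \left(-3113\right) 366 + 19 = -1139358 + 19 = -1139339$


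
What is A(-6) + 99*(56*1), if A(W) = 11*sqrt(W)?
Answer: 5544 + 11*I*sqrt(6) ≈ 5544.0 + 26.944*I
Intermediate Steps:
A(-6) + 99*(56*1) = 11*sqrt(-6) + 99*(56*1) = 11*(I*sqrt(6)) + 99*56 = 11*I*sqrt(6) + 5544 = 5544 + 11*I*sqrt(6)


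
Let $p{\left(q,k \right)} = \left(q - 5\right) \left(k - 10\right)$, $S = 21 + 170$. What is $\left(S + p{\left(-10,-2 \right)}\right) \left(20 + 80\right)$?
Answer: $37100$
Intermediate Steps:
$S = 191$
$p{\left(q,k \right)} = \left(-10 + k\right) \left(-5 + q\right)$ ($p{\left(q,k \right)} = \left(-5 + q\right) \left(-10 + k\right) = \left(-10 + k\right) \left(-5 + q\right)$)
$\left(S + p{\left(-10,-2 \right)}\right) \left(20 + 80\right) = \left(191 - -180\right) \left(20 + 80\right) = \left(191 + \left(50 + 100 + 10 + 20\right)\right) 100 = \left(191 + 180\right) 100 = 371 \cdot 100 = 37100$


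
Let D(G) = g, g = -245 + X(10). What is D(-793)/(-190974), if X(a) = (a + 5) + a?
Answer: 110/95487 ≈ 0.0011520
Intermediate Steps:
X(a) = 5 + 2*a (X(a) = (5 + a) + a = 5 + 2*a)
g = -220 (g = -245 + (5 + 2*10) = -245 + (5 + 20) = -245 + 25 = -220)
D(G) = -220
D(-793)/(-190974) = -220/(-190974) = -220*(-1/190974) = 110/95487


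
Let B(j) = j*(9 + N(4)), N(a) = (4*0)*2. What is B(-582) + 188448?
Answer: 183210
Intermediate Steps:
N(a) = 0 (N(a) = 0*2 = 0)
B(j) = 9*j (B(j) = j*(9 + 0) = j*9 = 9*j)
B(-582) + 188448 = 9*(-582) + 188448 = -5238 + 188448 = 183210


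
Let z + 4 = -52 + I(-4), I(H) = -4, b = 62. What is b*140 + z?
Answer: 8620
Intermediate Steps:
z = -60 (z = -4 + (-52 - 4) = -4 - 56 = -60)
b*140 + z = 62*140 - 60 = 8680 - 60 = 8620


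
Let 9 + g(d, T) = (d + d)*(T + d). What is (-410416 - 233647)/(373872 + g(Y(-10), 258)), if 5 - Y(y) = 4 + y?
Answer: -644063/379781 ≈ -1.6959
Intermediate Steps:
Y(y) = 1 - y (Y(y) = 5 - (4 + y) = 5 + (-4 - y) = 1 - y)
g(d, T) = -9 + 2*d*(T + d) (g(d, T) = -9 + (d + d)*(T + d) = -9 + (2*d)*(T + d) = -9 + 2*d*(T + d))
(-410416 - 233647)/(373872 + g(Y(-10), 258)) = (-410416 - 233647)/(373872 + (-9 + 2*(1 - 1*(-10))**2 + 2*258*(1 - 1*(-10)))) = -644063/(373872 + (-9 + 2*(1 + 10)**2 + 2*258*(1 + 10))) = -644063/(373872 + (-9 + 2*11**2 + 2*258*11)) = -644063/(373872 + (-9 + 2*121 + 5676)) = -644063/(373872 + (-9 + 242 + 5676)) = -644063/(373872 + 5909) = -644063/379781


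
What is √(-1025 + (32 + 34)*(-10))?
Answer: I*√1685 ≈ 41.049*I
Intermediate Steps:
√(-1025 + (32 + 34)*(-10)) = √(-1025 + 66*(-10)) = √(-1025 - 660) = √(-1685) = I*√1685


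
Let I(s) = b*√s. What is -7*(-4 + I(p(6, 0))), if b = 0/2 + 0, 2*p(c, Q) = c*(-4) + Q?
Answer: 28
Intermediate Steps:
p(c, Q) = Q/2 - 2*c (p(c, Q) = (c*(-4) + Q)/2 = (-4*c + Q)/2 = (Q - 4*c)/2 = Q/2 - 2*c)
b = 0 (b = 0*(½) + 0 = 0 + 0 = 0)
I(s) = 0 (I(s) = 0*√s = 0)
-7*(-4 + I(p(6, 0))) = -7*(-4 + 0) = -7*(-4) = 28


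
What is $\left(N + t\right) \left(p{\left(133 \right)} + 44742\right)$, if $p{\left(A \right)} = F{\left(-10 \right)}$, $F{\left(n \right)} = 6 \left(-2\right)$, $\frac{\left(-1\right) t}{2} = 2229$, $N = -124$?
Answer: $-204952860$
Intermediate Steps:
$t = -4458$ ($t = \left(-2\right) 2229 = -4458$)
$F{\left(n \right)} = -12$
$p{\left(A \right)} = -12$
$\left(N + t\right) \left(p{\left(133 \right)} + 44742\right) = \left(-124 - 4458\right) \left(-12 + 44742\right) = \left(-4582\right) 44730 = -204952860$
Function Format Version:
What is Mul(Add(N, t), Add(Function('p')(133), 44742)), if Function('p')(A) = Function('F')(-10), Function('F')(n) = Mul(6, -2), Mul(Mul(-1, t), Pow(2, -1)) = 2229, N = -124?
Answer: -204952860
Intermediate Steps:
t = -4458 (t = Mul(-2, 2229) = -4458)
Function('F')(n) = -12
Function('p')(A) = -12
Mul(Add(N, t), Add(Function('p')(133), 44742)) = Mul(Add(-124, -4458), Add(-12, 44742)) = Mul(-4582, 44730) = -204952860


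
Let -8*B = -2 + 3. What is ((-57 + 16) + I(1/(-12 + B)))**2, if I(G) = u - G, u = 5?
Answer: 12138256/9409 ≈ 1290.1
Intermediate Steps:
B = -1/8 (B = -(-2 + 3)/8 = -1/8*1 = -1/8 ≈ -0.12500)
I(G) = 5 - G
((-57 + 16) + I(1/(-12 + B)))**2 = ((-57 + 16) + (5 - 1/(-12 - 1/8)))**2 = (-41 + (5 - 1/(-97/8)))**2 = (-41 + (5 - 1*(-8/97)))**2 = (-41 + (5 + 8/97))**2 = (-41 + 493/97)**2 = (-3484/97)**2 = 12138256/9409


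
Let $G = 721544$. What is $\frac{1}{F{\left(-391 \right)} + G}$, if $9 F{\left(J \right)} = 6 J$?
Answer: $\frac{3}{2163850} \approx 1.3864 \cdot 10^{-6}$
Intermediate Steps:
$F{\left(J \right)} = \frac{2 J}{3}$ ($F{\left(J \right)} = \frac{6 J}{9} = \frac{2 J}{3}$)
$\frac{1}{F{\left(-391 \right)} + G} = \frac{1}{\frac{2}{3} \left(-391\right) + 721544} = \frac{1}{- \frac{782}{3} + 721544} = \frac{1}{\frac{2163850}{3}} = \frac{3}{2163850}$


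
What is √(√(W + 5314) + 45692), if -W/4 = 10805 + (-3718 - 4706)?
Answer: √(45692 + I*√4210) ≈ 213.76 + 0.152*I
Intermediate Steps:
W = -9524 (W = -4*(10805 + (-3718 - 4706)) = -4*(10805 - 8424) = -4*2381 = -9524)
√(√(W + 5314) + 45692) = √(√(-9524 + 5314) + 45692) = √(√(-4210) + 45692) = √(I*√4210 + 45692) = √(45692 + I*√4210)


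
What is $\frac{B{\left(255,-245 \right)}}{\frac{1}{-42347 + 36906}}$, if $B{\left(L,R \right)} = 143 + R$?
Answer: $554982$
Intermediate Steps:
$\frac{B{\left(255,-245 \right)}}{\frac{1}{-42347 + 36906}} = \frac{143 - 245}{\frac{1}{-42347 + 36906}} = - \frac{102}{\frac{1}{-5441}} = - \frac{102}{- \frac{1}{5441}} = \left(-102\right) \left(-5441\right) = 554982$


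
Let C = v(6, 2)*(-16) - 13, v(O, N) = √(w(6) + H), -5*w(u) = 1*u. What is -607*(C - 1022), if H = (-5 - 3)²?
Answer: 628245 + 9712*√1570/5 ≈ 7.0521e+5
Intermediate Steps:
w(u) = -u/5
H = 64 (H = (-8)² = 64)
v(O, N) = √1570/5 (v(O, N) = √(-⅕*6 + 64) = √(-6/5 + 64) = √(314/5) = √1570/5)
C = -13 - 16*√1570/5 (C = (√1570/5)*(-16) - 13 = -16*√1570/5 - 13 = -13 - 16*√1570/5 ≈ -139.79)
-607*(C - 1022) = -607*((-13 - 16*√1570/5) - 1022) = -607*(-1035 - 16*√1570/5) = 628245 + 9712*√1570/5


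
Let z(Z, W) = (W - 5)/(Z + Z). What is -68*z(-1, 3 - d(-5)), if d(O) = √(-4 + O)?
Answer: -68 - 102*I ≈ -68.0 - 102.0*I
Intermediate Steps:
z(Z, W) = (-5 + W)/(2*Z) (z(Z, W) = (-5 + W)/((2*Z)) = (-5 + W)*(1/(2*Z)) = (-5 + W)/(2*Z))
-68*z(-1, 3 - d(-5)) = -34*(-5 + (3 - √(-4 - 5)))/(-1) = -34*(-1)*(-5 + (3 - √(-9))) = -34*(-1)*(-5 + (3 - 3*I)) = -34*(-1)*(-2 - 3*I) = -68*(1 + 3*I/2) = -68 - 102*I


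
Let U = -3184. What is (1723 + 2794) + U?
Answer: 1333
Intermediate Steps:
(1723 + 2794) + U = (1723 + 2794) - 3184 = 4517 - 3184 = 1333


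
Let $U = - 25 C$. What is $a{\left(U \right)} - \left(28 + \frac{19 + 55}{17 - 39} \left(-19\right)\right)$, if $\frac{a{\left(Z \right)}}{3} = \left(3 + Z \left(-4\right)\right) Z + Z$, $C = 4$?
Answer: $- \frac{1334211}{11} \approx -1.2129 \cdot 10^{5}$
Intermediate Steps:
$U = -100$ ($U = \left(-25\right) 4 = -100$)
$a{\left(Z \right)} = 3 Z + 3 Z \left(3 - 4 Z\right)$ ($a{\left(Z \right)} = 3 \left(\left(3 + Z \left(-4\right)\right) Z + Z\right) = 3 \left(\left(3 - 4 Z\right) Z + Z\right) = 3 \left(Z \left(3 - 4 Z\right) + Z\right) = 3 \left(Z + Z \left(3 - 4 Z\right)\right) = 3 Z + 3 Z \left(3 - 4 Z\right)$)
$a{\left(U \right)} - \left(28 + \frac{19 + 55}{17 - 39} \left(-19\right)\right) = 12 \left(-100\right) \left(1 - -100\right) - \left(28 + \frac{19 + 55}{17 - 39} \left(-19\right)\right) = 12 \left(-100\right) \left(1 + 100\right) - \left(28 + \frac{74}{-22} \left(-19\right)\right) = 12 \left(-100\right) 101 - \left(28 + 74 \left(- \frac{1}{22}\right) \left(-19\right)\right) = -121200 - \left(28 - - \frac{703}{11}\right) = -121200 - \left(28 + \frac{703}{11}\right) = -121200 - \frac{1011}{11} = - \frac{1334211}{11}$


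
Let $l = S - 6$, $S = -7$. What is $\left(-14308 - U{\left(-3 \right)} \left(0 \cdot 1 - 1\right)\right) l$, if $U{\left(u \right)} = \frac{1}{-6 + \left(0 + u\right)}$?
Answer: $\frac{1674049}{9} \approx 1.8601 \cdot 10^{5}$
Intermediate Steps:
$U{\left(u \right)} = \frac{1}{-6 + u}$
$l = -13$ ($l = -7 - 6 = -13$)
$\left(-14308 - U{\left(-3 \right)} \left(0 \cdot 1 - 1\right)\right) l = \left(-14308 - \frac{0 \cdot 1 - 1}{-6 - 3}\right) \left(-13\right) = \left(-14308 - \frac{0 - 1}{-9}\right) \left(-13\right) = \left(-14308 - \left(- \frac{1}{9}\right) \left(-1\right)\right) \left(-13\right) = \left(-14308 - \frac{1}{9}\right) \left(-13\right) = \left(- \frac{128773}{9}\right) \left(-13\right) = \frac{1674049}{9}$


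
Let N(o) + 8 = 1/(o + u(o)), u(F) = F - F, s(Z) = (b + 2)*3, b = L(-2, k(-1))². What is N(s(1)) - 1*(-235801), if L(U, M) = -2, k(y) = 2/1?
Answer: 4244275/18 ≈ 2.3579e+5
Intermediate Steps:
k(y) = 2 (k(y) = 2*1 = 2)
b = 4 (b = (-2)² = 4)
s(Z) = 18 (s(Z) = (4 + 2)*3 = 6*3 = 18)
u(F) = 0
N(o) = -8 + 1/o (N(o) = -8 + 1/(o + 0) = -8 + 1/o)
N(s(1)) - 1*(-235801) = (-8 + 1/18) - 1*(-235801) = (-8 + 1/18) + 235801 = -143/18 + 235801 = 4244275/18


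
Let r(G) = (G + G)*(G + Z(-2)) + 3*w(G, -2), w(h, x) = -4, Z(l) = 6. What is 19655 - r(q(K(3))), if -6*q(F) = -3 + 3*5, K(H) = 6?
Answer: 19683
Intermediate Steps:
q(F) = -2 (q(F) = -(-3 + 3*5)/6 = -(-3 + 15)/6 = -⅙*12 = -2)
r(G) = -12 + 2*G*(6 + G) (r(G) = (G + G)*(G + 6) + 3*(-4) = (2*G)*(6 + G) - 12 = 2*G*(6 + G) - 12 = -12 + 2*G*(6 + G))
19655 - r(q(K(3))) = 19655 - (-12 + 2*(-2)² + 12*(-2)) = 19655 - (-12 + 2*4 - 24) = 19655 - (-12 + 8 - 24) = 19655 - 1*(-28) = 19655 + 28 = 19683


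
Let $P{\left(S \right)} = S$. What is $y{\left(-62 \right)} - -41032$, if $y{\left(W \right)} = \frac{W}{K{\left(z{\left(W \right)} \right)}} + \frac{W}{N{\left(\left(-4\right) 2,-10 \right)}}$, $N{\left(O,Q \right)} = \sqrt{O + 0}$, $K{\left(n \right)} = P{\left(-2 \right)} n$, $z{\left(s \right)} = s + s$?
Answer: $\frac{164127}{4} + \frac{31 i \sqrt{2}}{2} \approx 41032.0 + 21.92 i$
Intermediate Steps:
$z{\left(s \right)} = 2 s$
$K{\left(n \right)} = - 2 n$
$N{\left(O,Q \right)} = \sqrt{O}$
$y{\left(W \right)} = - \frac{1}{4} - \frac{i W \sqrt{2}}{4}$ ($y{\left(W \right)} = \frac{W}{\left(-2\right) 2 W} + \frac{W}{\sqrt{\left(-4\right) 2}} = \frac{W}{\left(-4\right) W} + \frac{W}{\sqrt{-8}} = W \left(- \frac{1}{4 W}\right) + \frac{W}{2 i \sqrt{2}} = - \frac{1}{4} + W \left(- \frac{i \sqrt{2}}{4}\right) = - \frac{1}{4} - \frac{i W \sqrt{2}}{4}$)
$y{\left(-62 \right)} - -41032 = \left(- \frac{1}{4} - \frac{1}{4} i \left(-62\right) \sqrt{2}\right) - -41032 = \left(- \frac{1}{4} + \frac{31 i \sqrt{2}}{2}\right) + 41032 = \frac{164127}{4} + \frac{31 i \sqrt{2}}{2}$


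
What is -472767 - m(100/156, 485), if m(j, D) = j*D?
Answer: -18450038/39 ≈ -4.7308e+5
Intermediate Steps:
m(j, D) = D*j
-472767 - m(100/156, 485) = -472767 - 485*100/156 = -472767 - 485*100*(1/156) = -472767 - 485*25/39 = -472767 - 1*12125/39 = -472767 - 12125/39 = -18450038/39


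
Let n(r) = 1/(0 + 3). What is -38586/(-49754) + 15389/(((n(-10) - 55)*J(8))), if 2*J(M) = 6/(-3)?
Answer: 1151660511/4079828 ≈ 282.28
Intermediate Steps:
J(M) = -1 (J(M) = (6/(-3))/2 = (6*(-⅓))/2 = (½)*(-2) = -1)
n(r) = ⅓ (n(r) = 1/3 = ⅓)
-38586/(-49754) + 15389/(((n(-10) - 55)*J(8))) = -38586/(-49754) + 15389/(((⅓ - 55)*(-1))) = -38586*(-1/49754) + 15389/((-164/3*(-1))) = 19293/24877 + 15389/(164/3) = 19293/24877 + 15389*(3/164) = 19293/24877 + 46167/164 = 1151660511/4079828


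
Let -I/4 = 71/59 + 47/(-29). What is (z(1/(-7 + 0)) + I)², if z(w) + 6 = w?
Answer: 2870923561/143448529 ≈ 20.014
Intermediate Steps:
z(w) = -6 + w
I = 2856/1711 (I = -4*(71/59 + 47/(-29)) = -4*(71*(1/59) + 47*(-1/29)) = -4*(71/59 - 47/29) = -4*(-714/1711) = 2856/1711 ≈ 1.6692)
(z(1/(-7 + 0)) + I)² = ((-6 + 1/(-7 + 0)) + 2856/1711)² = ((-6 + 1/(-7)) + 2856/1711)² = ((-6 - ⅐) + 2856/1711)² = (-43/7 + 2856/1711)² = (-53581/11977)² = 2870923561/143448529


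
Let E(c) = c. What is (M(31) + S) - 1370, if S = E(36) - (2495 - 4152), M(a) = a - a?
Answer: 323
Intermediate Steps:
M(a) = 0
S = 1693 (S = 36 - (2495 - 4152) = 36 - 1*(-1657) = 36 + 1657 = 1693)
(M(31) + S) - 1370 = (0 + 1693) - 1370 = 1693 - 1370 = 323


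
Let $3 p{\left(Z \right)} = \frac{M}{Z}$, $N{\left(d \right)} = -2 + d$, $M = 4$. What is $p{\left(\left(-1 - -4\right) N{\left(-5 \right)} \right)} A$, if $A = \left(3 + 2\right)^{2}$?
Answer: $- \frac{100}{63} \approx -1.5873$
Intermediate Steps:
$A = 25$ ($A = 5^{2} = 25$)
$p{\left(Z \right)} = \frac{4}{3 Z}$ ($p{\left(Z \right)} = \frac{4 \frac{1}{Z}}{3} = \frac{4}{3 Z}$)
$p{\left(\left(-1 - -4\right) N{\left(-5 \right)} \right)} A = \frac{4}{3 \left(-1 - -4\right) \left(-2 - 5\right)} 25 = \frac{4}{3 \left(-1 + 4\right) \left(-7\right)} 25 = \frac{4}{3 \cdot 3 \left(-7\right)} 25 = \frac{4}{3 \left(-21\right)} 25 = \frac{4}{3} \left(- \frac{1}{21}\right) 25 = \left(- \frac{4}{63}\right) 25 = - \frac{100}{63}$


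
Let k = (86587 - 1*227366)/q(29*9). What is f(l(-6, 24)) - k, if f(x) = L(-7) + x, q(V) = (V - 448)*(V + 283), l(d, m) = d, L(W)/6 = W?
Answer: -5023723/101728 ≈ -49.384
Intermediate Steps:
L(W) = 6*W
q(V) = (-448 + V)*(283 + V)
f(x) = -42 + x (f(x) = 6*(-7) + x = -42 + x)
k = 140779/101728 (k = (86587 - 1*227366)/(-126784 + (29*9)**2 - 4785*9) = (86587 - 227366)/(-126784 + 261**2 - 165*261) = -140779/(-126784 + 68121 - 43065) = -140779/(-101728) = -140779*(-1/101728) = 140779/101728 ≈ 1.3839)
f(l(-6, 24)) - k = (-42 - 6) - 1*140779/101728 = -48 - 140779/101728 = -5023723/101728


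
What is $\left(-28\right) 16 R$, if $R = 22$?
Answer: $-9856$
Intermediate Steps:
$\left(-28\right) 16 R = \left(-28\right) 16 \cdot 22 = \left(-448\right) 22 = -9856$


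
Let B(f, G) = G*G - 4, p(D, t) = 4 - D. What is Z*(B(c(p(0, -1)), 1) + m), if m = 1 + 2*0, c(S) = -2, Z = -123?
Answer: 246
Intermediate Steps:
B(f, G) = -4 + G² (B(f, G) = G² - 4 = -4 + G²)
m = 1 (m = 1 + 0 = 1)
Z*(B(c(p(0, -1)), 1) + m) = -123*((-4 + 1²) + 1) = -123*((-4 + 1) + 1) = -123*(-3 + 1) = -123*(-2) = 246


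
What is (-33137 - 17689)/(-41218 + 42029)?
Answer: -50826/811 ≈ -62.671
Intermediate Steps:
(-33137 - 17689)/(-41218 + 42029) = -50826/811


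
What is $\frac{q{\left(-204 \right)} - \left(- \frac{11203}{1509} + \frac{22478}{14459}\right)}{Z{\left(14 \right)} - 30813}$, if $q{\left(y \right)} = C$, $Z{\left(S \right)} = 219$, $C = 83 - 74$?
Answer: $- \frac{162216277}{333759598407} \approx -0.00048603$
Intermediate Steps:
$C = 9$ ($C = 83 - 74 = 9$)
$q{\left(y \right)} = 9$
$\frac{q{\left(-204 \right)} - \left(- \frac{11203}{1509} + \frac{22478}{14459}\right)}{Z{\left(14 \right)} - 30813} = \frac{9 - \left(- \frac{11203}{1509} + \frac{22478}{14459}\right)}{219 - 30813} = \frac{9 - - \frac{128064875}{21818631}}{-30594} = \left(9 + \left(\frac{11203}{1509} - \frac{22478}{14459}\right)\right) \left(- \frac{1}{30594}\right) = \left(9 + \frac{128064875}{21818631}\right) \left(- \frac{1}{30594}\right) = \frac{324432554}{21818631} \left(- \frac{1}{30594}\right) = - \frac{162216277}{333759598407}$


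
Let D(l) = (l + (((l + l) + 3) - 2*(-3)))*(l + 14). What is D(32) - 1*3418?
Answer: 1412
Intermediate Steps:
D(l) = (9 + 3*l)*(14 + l) (D(l) = (l + ((2*l + 3) + 6))*(14 + l) = (l + ((3 + 2*l) + 6))*(14 + l) = (l + (9 + 2*l))*(14 + l) = (9 + 3*l)*(14 + l))
D(32) - 1*3418 = (126 + 3*32**2 + 51*32) - 1*3418 = (126 + 3*1024 + 1632) - 3418 = (126 + 3072 + 1632) - 3418 = 4830 - 3418 = 1412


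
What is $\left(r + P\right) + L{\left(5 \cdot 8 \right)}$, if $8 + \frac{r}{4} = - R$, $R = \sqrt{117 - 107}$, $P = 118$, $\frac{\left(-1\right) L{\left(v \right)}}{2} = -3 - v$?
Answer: $172 - 4 \sqrt{10} \approx 159.35$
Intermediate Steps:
$L{\left(v \right)} = 6 + 2 v$ ($L{\left(v \right)} = - 2 \left(-3 - v\right) = 6 + 2 v$)
$R = \sqrt{10} \approx 3.1623$
$r = -32 - 4 \sqrt{10}$ ($r = -32 + 4 \left(- \sqrt{10}\right) = -32 - 4 \sqrt{10} \approx -44.649$)
$\left(r + P\right) + L{\left(5 \cdot 8 \right)} = \left(\left(-32 - 4 \sqrt{10}\right) + 118\right) + \left(6 + 2 \cdot 5 \cdot 8\right) = \left(86 - 4 \sqrt{10}\right) + \left(6 + 2 \cdot 40\right) = \left(86 - 4 \sqrt{10}\right) + \left(6 + 80\right) = \left(86 - 4 \sqrt{10}\right) + 86 = 172 - 4 \sqrt{10}$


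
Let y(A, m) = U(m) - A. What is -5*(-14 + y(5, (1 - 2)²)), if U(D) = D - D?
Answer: 95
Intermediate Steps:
U(D) = 0
y(A, m) = -A (y(A, m) = 0 - A = -A)
-5*(-14 + y(5, (1 - 2)²)) = -5*(-14 - 1*5) = -5*(-14 - 5) = -5*(-19) = 95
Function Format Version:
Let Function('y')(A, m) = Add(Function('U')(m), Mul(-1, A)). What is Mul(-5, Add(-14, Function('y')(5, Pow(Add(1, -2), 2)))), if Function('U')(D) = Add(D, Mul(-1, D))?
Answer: 95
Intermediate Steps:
Function('U')(D) = 0
Function('y')(A, m) = Mul(-1, A) (Function('y')(A, m) = Add(0, Mul(-1, A)) = Mul(-1, A))
Mul(-5, Add(-14, Function('y')(5, Pow(Add(1, -2), 2)))) = Mul(-5, Add(-14, Mul(-1, 5))) = Mul(-5, Add(-14, -5)) = Mul(-5, -19) = 95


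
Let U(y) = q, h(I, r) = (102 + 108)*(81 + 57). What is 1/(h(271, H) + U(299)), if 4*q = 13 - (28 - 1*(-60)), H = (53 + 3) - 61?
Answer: 4/115845 ≈ 3.4529e-5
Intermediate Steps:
H = -5 (H = 56 - 61 = -5)
h(I, r) = 28980 (h(I, r) = 210*138 = 28980)
q = -75/4 (q = (13 - (28 - 1*(-60)))/4 = (13 - (28 + 60))/4 = (13 - 1*88)/4 = (13 - 88)/4 = (1/4)*(-75) = -75/4 ≈ -18.750)
U(y) = -75/4
1/(h(271, H) + U(299)) = 1/(28980 - 75/4) = 1/(115845/4) = 4/115845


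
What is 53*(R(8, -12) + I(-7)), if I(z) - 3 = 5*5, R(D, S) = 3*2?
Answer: 1802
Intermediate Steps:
R(D, S) = 6
I(z) = 28 (I(z) = 3 + 5*5 = 3 + 25 = 28)
53*(R(8, -12) + I(-7)) = 53*(6 + 28) = 53*34 = 1802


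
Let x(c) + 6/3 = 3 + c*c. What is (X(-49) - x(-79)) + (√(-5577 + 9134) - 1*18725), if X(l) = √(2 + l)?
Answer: -24967 + √3557 + I*√47 ≈ -24907.0 + 6.8557*I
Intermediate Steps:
x(c) = 1 + c² (x(c) = -2 + (3 + c*c) = -2 + (3 + c²) = 1 + c²)
(X(-49) - x(-79)) + (√(-5577 + 9134) - 1*18725) = (√(2 - 49) - (1 + (-79)²)) + (√(-5577 + 9134) - 1*18725) = (√(-47) - (1 + 6241)) + (√3557 - 18725) = (I*√47 - 1*6242) + (-18725 + √3557) = (I*√47 - 6242) + (-18725 + √3557) = (-6242 + I*√47) + (-18725 + √3557) = -24967 + √3557 + I*√47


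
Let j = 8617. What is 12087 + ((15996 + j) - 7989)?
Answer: 28711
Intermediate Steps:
12087 + ((15996 + j) - 7989) = 12087 + ((15996 + 8617) - 7989) = 12087 + (24613 - 7989) = 12087 + 16624 = 28711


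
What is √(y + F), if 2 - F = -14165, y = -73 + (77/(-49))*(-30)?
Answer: 2*√173229/7 ≈ 118.92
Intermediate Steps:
y = -181/7 (y = -73 + (77*(-1/49))*(-30) = -73 - 11/7*(-30) = -73 + 330/7 = -181/7 ≈ -25.857)
F = 14167 (F = 2 - 1*(-14165) = 2 + 14165 = 14167)
√(y + F) = √(-181/7 + 14167) = √(98988/7) = 2*√173229/7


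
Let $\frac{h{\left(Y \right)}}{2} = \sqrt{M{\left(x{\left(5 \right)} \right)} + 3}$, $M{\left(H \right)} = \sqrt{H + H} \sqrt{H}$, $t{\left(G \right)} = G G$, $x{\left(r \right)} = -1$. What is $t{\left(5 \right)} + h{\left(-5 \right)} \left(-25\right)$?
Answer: $25 - 50 \sqrt{3 - \sqrt{2}} \approx -37.964$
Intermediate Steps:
$t{\left(G \right)} = G^{2}$
$M{\left(H \right)} = H \sqrt{2}$ ($M{\left(H \right)} = \sqrt{2 H} \sqrt{H} = \sqrt{2} \sqrt{H} \sqrt{H} = H \sqrt{2}$)
$h{\left(Y \right)} = 2 \sqrt{3 - \sqrt{2}}$ ($h{\left(Y \right)} = 2 \sqrt{- \sqrt{2} + 3} = 2 \sqrt{3 - \sqrt{2}}$)
$t{\left(5 \right)} + h{\left(-5 \right)} \left(-25\right) = 5^{2} + 2 \sqrt{3 - \sqrt{2}} \left(-25\right) = 25 - 50 \sqrt{3 - \sqrt{2}}$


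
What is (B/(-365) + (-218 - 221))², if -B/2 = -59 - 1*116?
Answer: 1031501689/5329 ≈ 1.9356e+5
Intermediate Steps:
B = 350 (B = -2*(-59 - 1*116) = -2*(-59 - 116) = -2*(-175) = 350)
(B/(-365) + (-218 - 221))² = (350/(-365) + (-218 - 221))² = (350*(-1/365) - 439)² = (-70/73 - 439)² = (-32117/73)² = 1031501689/5329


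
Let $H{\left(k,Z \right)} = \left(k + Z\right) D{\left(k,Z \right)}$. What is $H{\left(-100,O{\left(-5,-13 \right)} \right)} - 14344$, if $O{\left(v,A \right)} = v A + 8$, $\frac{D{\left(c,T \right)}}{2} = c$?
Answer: $-8944$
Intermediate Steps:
$D{\left(c,T \right)} = 2 c$
$O{\left(v,A \right)} = 8 + A v$ ($O{\left(v,A \right)} = A v + 8 = 8 + A v$)
$H{\left(k,Z \right)} = 2 k \left(Z + k\right)$ ($H{\left(k,Z \right)} = \left(k + Z\right) 2 k = \left(Z + k\right) 2 k = 2 k \left(Z + k\right)$)
$H{\left(-100,O{\left(-5,-13 \right)} \right)} - 14344 = 2 \left(-100\right) \left(\left(8 - -65\right) - 100\right) - 14344 = 2 \left(-100\right) \left(\left(8 + 65\right) - 100\right) - 14344 = 2 \left(-100\right) \left(73 - 100\right) - 14344 = 2 \left(-100\right) \left(-27\right) - 14344 = 5400 - 14344 = -8944$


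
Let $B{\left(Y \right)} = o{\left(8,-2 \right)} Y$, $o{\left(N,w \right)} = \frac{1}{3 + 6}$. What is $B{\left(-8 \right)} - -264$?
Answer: $\frac{2368}{9} \approx 263.11$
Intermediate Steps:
$o{\left(N,w \right)} = \frac{1}{9}$
$B{\left(Y \right)} = \frac{Y}{9}$
$B{\left(-8 \right)} - -264 = \frac{1}{9} \left(-8\right) - -264 = - \frac{8}{9} + 264 = \frac{2368}{9}$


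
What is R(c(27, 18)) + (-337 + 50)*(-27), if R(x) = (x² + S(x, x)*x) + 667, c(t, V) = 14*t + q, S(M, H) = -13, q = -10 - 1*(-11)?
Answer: 147130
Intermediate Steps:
q = 1 (q = -10 + 11 = 1)
c(t, V) = 1 + 14*t (c(t, V) = 14*t + 1 = 1 + 14*t)
R(x) = 667 + x² - 13*x (R(x) = (x² - 13*x) + 667 = 667 + x² - 13*x)
R(c(27, 18)) + (-337 + 50)*(-27) = (667 + (1 + 14*27)² - 13*(1 + 14*27)) + (-337 + 50)*(-27) = (667 + (1 + 378)² - 13*(1 + 378)) - 287*(-27) = (667 + 379² - 13*379) + 7749 = (667 + 143641 - 4927) + 7749 = 139381 + 7749 = 147130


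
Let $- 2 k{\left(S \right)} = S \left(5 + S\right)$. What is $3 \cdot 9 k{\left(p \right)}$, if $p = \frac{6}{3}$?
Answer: $-189$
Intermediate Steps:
$p = 2$ ($p = 6 \cdot \frac{1}{3} = 2$)
$k{\left(S \right)} = - \frac{S \left(5 + S\right)}{2}$
$3 \cdot 9 k{\left(p \right)} = 3 \cdot 9 \left(\left(- \frac{1}{2}\right) 2 \left(5 + 2\right)\right) = 27 \left(\left(- \frac{1}{2}\right) 2 \cdot 7\right) = 27 \left(-7\right) = -189$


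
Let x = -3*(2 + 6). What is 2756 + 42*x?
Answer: 1748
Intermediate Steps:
x = -24 (x = -3*8 = -24)
2756 + 42*x = 2756 + 42*(-24) = 2756 - 1008 = 1748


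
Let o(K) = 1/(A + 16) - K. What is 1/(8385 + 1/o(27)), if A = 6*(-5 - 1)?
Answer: 541/4536265 ≈ 0.00011926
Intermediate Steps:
A = -36 (A = 6*(-6) = -36)
o(K) = -1/20 - K (o(K) = 1/(-36 + 16) - K = 1/(-20) - K = -1/20 - K)
1/(8385 + 1/o(27)) = 1/(8385 + 1/(-1/20 - 1*27)) = 1/(8385 + 1/(-1/20 - 27)) = 1/(8385 + 1/(-541/20)) = 1/(8385 - 20/541) = 1/(4536265/541) = 541/4536265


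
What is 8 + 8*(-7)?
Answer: -48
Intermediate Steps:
8 + 8*(-7) = 8 - 56 = -48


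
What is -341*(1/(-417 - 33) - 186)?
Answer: 28542041/450 ≈ 63427.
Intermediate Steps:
-341*(1/(-417 - 33) - 186) = -341*(1/(-450) - 186) = -341*(-1/450 - 186) = -341*(-83701/450) = 28542041/450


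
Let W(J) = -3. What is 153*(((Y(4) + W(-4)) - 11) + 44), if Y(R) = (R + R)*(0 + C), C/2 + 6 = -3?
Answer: -17442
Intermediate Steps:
C = -18 (C = -12 + 2*(-3) = -12 - 6 = -18)
Y(R) = -36*R (Y(R) = (R + R)*(0 - 18) = (2*R)*(-18) = -36*R)
153*(((Y(4) + W(-4)) - 11) + 44) = 153*(((-36*4 - 3) - 11) + 44) = 153*(((-144 - 3) - 11) + 44) = 153*((-147 - 11) + 44) = 153*(-158 + 44) = 153*(-114) = -17442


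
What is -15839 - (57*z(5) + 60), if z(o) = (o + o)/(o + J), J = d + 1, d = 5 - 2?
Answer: -47887/3 ≈ -15962.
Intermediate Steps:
d = 3
J = 4 (J = 3 + 1 = 4)
z(o) = 2*o/(4 + o) (z(o) = (o + o)/(o + 4) = (2*o)/(4 + o) = 2*o/(4 + o))
-15839 - (57*z(5) + 60) = -15839 - (57*(2*5/(4 + 5)) + 60) = -15839 - (57*(2*5/9) + 60) = -15839 - (57*(2*5*(1/9)) + 60) = -15839 - (57*(10/9) + 60) = -15839 - (190/3 + 60) = -15839 - 1*370/3 = -15839 - 370/3 = -47887/3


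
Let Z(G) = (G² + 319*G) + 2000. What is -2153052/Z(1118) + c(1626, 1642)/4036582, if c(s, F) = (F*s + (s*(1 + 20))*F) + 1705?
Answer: 3899778024725/295141298246 ≈ 13.213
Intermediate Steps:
c(s, F) = 1705 + 22*F*s (c(s, F) = (F*s + (s*21)*F) + 1705 = (F*s + (21*s)*F) + 1705 = (F*s + 21*F*s) + 1705 = 22*F*s + 1705 = 1705 + 22*F*s)
Z(G) = 2000 + G² + 319*G
-2153052/Z(1118) + c(1626, 1642)/4036582 = -2153052/(2000 + 1118² + 319*1118) + (1705 + 22*1642*1626)/4036582 = -2153052/(2000 + 1249924 + 356642) + (1705 + 58737624)*(1/4036582) = -2153052/1608566 + 58739329*(1/4036582) = -2153052*1/1608566 + 5339939/366962 = -1076526/804283 + 5339939/366962 = 3899778024725/295141298246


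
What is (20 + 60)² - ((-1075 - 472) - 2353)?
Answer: 10300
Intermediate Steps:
(20 + 60)² - ((-1075 - 472) - 2353) = 80² - (-1547 - 2353) = 6400 - 1*(-3900) = 6400 + 3900 = 10300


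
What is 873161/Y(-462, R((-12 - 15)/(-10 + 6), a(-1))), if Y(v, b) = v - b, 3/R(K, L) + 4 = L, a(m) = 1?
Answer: -873161/461 ≈ -1894.1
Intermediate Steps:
R(K, L) = 3/(-4 + L)
873161/Y(-462, R((-12 - 15)/(-10 + 6), a(-1))) = 873161/(-462 - 3/(-4 + 1)) = 873161/(-462 - 3/(-3)) = 873161/(-462 - 3*(-1)/3) = 873161/(-462 - 1*(-1)) = 873161/(-462 + 1) = 873161/(-461) = 873161*(-1/461) = -873161/461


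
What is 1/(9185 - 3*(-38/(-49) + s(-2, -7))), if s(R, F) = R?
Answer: 49/450245 ≈ 0.00010883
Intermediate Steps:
1/(9185 - 3*(-38/(-49) + s(-2, -7))) = 1/(9185 - 3*(-38/(-49) - 2)) = 1/(9185 - 3*(-38*(-1/49) - 2)) = 1/(9185 - 3*(38/49 - 2)) = 1/(9185 - 3*(-60/49)) = 1/(9185 + 180/49) = 1/(450245/49) = 49/450245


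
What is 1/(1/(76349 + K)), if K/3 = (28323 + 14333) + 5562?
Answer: 221003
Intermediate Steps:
K = 144654 (K = 3*((28323 + 14333) + 5562) = 3*(42656 + 5562) = 3*48218 = 144654)
1/(1/(76349 + K)) = 1/(1/(76349 + 144654)) = 1/(1/221003) = 221003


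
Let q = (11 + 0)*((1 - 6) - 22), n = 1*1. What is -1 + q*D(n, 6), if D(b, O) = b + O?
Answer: -2080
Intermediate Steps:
n = 1
q = -297 (q = 11*(-5 - 22) = 11*(-27) = -297)
D(b, O) = O + b
-1 + q*D(n, 6) = -1 - 297*(6 + 1) = -1 - 297*7 = -1 - 2079 = -2080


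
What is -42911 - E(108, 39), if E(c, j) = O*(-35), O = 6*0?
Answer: -42911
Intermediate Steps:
O = 0
E(c, j) = 0 (E(c, j) = 0*(-35) = 0)
-42911 - E(108, 39) = -42911 - 1*0 = -42911 + 0 = -42911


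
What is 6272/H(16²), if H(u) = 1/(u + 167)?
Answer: 2653056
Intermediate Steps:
H(u) = 1/(167 + u)
6272/H(16²) = 6272/(1/(167 + 16²)) = 6272/(1/(167 + 256)) = 6272/(1/423) = 6272*423 = 2653056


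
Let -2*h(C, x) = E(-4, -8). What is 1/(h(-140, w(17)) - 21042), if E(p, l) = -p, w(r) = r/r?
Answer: -1/21044 ≈ -4.7519e-5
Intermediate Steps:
w(r) = 1
h(C, x) = -2 (h(C, x) = -(-1)*(-4)/2 = -½*4 = -2)
1/(h(-140, w(17)) - 21042) = 1/(-2 - 21042) = 1/(-21044) = -1/21044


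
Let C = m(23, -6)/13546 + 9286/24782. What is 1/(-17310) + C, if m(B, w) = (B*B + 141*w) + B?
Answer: 512734553977/1452728646330 ≈ 0.35295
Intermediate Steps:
m(B, w) = B + B² + 141*w (m(B, w) = (B² + 141*w) + B = B + B² + 141*w)
C = 29625562/83924243 (C = (23 + 23² + 141*(-6))/13546 + 9286/24782 = (23 + 529 - 846)*(1/13546) + 9286*(1/24782) = -294*1/13546 + 4643/12391 = -147/6773 + 4643/12391 = 29625562/83924243 ≈ 0.35300)
1/(-17310) + C = 1/(-17310) + 29625562/83924243 = -1/17310 + 29625562/83924243 = 512734553977/1452728646330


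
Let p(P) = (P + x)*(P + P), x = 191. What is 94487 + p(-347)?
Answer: 202751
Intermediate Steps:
p(P) = 2*P*(191 + P) (p(P) = (P + 191)*(P + P) = (191 + P)*(2*P) = 2*P*(191 + P))
94487 + p(-347) = 94487 + 2*(-347)*(191 - 347) = 94487 + 2*(-347)*(-156) = 94487 + 108264 = 202751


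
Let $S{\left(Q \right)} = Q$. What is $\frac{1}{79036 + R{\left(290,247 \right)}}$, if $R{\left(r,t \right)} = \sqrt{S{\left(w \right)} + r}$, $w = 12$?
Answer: $\frac{39518}{3123344497} - \frac{\sqrt{302}}{6246688994} \approx 1.265 \cdot 10^{-5}$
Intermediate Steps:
$R{\left(r,t \right)} = \sqrt{12 + r}$
$\frac{1}{79036 + R{\left(290,247 \right)}} = \frac{1}{79036 + \sqrt{12 + 290}} = \frac{1}{79036 + \sqrt{302}}$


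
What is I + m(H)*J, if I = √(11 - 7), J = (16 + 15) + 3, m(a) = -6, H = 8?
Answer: -202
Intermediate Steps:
J = 34 (J = 31 + 3 = 34)
I = 2 (I = √4 = 2)
I + m(H)*J = 2 - 6*34 = 2 - 204 = -202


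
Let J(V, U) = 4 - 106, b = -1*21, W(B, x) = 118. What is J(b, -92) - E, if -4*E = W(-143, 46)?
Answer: -145/2 ≈ -72.500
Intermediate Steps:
b = -21
E = -59/2 (E = -1/4*118 = -59/2 ≈ -29.500)
J(V, U) = -102
J(b, -92) - E = -102 - 1*(-59/2) = -102 + 59/2 = -145/2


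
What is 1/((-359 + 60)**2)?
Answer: 1/89401 ≈ 1.1186e-5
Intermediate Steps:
1/((-359 + 60)**2) = 1/((-299)**2) = 1/89401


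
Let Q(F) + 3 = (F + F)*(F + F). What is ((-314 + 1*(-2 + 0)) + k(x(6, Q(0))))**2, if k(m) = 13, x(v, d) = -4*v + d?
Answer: 91809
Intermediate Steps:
Q(F) = -3 + 4*F**2 (Q(F) = -3 + (F + F)*(F + F) = -3 + (2*F)*(2*F) = -3 + 4*F**2)
x(v, d) = d - 4*v
((-314 + 1*(-2 + 0)) + k(x(6, Q(0))))**2 = ((-314 + 1*(-2 + 0)) + 13)**2 = ((-314 + 1*(-2)) + 13)**2 = ((-314 - 2) + 13)**2 = (-316 + 13)**2 = (-303)**2 = 91809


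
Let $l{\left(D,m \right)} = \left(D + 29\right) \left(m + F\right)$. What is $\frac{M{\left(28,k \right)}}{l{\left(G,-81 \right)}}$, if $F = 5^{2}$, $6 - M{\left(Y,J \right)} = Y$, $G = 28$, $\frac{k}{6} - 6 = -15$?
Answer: $\frac{11}{1596} \approx 0.0068922$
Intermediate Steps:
$k = -54$ ($k = 36 + 6 \left(-15\right) = 36 - 90 = -54$)
$M{\left(Y,J \right)} = 6 - Y$
$F = 25$
$l{\left(D,m \right)} = \left(25 + m\right) \left(29 + D\right)$ ($l{\left(D,m \right)} = \left(D + 29\right) \left(m + 25\right) = \left(29 + D\right) \left(25 + m\right) = \left(25 + m\right) \left(29 + D\right)$)
$\frac{M{\left(28,k \right)}}{l{\left(G,-81 \right)}} = \frac{6 - 28}{725 + 25 \cdot 28 + 29 \left(-81\right) + 28 \left(-81\right)} = \frac{6 - 28}{725 + 700 - 2349 - 2268} = - \frac{22}{-3192} = \left(-22\right) \left(- \frac{1}{3192}\right) = \frac{11}{1596}$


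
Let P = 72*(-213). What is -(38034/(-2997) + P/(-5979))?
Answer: 6720122/663669 ≈ 10.126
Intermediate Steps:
P = -15336
-(38034/(-2997) + P/(-5979)) = -(38034/(-2997) - 15336/(-5979)) = -(38034*(-1/2997) - 15336*(-1/5979)) = -(-4226/333 + 5112/1993) = -1*(-6720122/663669) = 6720122/663669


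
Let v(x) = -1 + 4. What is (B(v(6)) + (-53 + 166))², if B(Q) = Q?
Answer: 13456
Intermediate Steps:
v(x) = 3
(B(v(6)) + (-53 + 166))² = (3 + (-53 + 166))² = (3 + 113)² = 116² = 13456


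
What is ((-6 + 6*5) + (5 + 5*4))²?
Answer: 2401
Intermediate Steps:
((-6 + 6*5) + (5 + 5*4))² = ((-6 + 30) + (5 + 20))² = (24 + 25)² = 49² = 2401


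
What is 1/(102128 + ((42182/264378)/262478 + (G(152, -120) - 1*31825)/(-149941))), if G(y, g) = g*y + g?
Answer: 16411541153766/1676083367876955401 ≈ 9.7916e-6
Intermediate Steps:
G(y, g) = g + g*y
1/(102128 + ((42182/264378)/262478 + (G(152, -120) - 1*31825)/(-149941))) = 1/(102128 + ((42182/264378)/262478 + (-120*(1 + 152) - 1*31825)/(-149941))) = 1/(102128 + ((42182*(1/264378))*(1/262478) + (-120*153 - 31825)*(-1/149941))) = 1/(102128 + ((21091/132189)*(1/262478) + (-18360 - 31825)*(-1/149941))) = 1/(102128 + (21091/34696704342 - 50185*(-1/149941))) = 1/(102128 + (21091/34696704342 + 50185/149941)) = 1/(102128 + 5492925141353/16411541153766) = 1/(1676083367876955401/16411541153766) = 16411541153766/1676083367876955401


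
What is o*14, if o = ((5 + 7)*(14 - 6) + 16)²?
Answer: 175616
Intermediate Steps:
o = 12544 (o = (12*8 + 16)² = (96 + 16)² = 112² = 12544)
o*14 = 12544*14 = 175616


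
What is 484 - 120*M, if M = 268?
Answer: -31676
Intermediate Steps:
484 - 120*M = 484 - 120*268 = 484 - 32160 = -31676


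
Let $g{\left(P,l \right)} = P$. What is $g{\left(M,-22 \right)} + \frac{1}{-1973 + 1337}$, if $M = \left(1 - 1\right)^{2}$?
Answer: $- \frac{1}{636} \approx -0.0015723$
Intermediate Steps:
$M = 0$ ($M = 0^{2} = 0$)
$g{\left(M,-22 \right)} + \frac{1}{-1973 + 1337} = 0 + \frac{1}{-1973 + 1337} = 0 + \frac{1}{-636} = 0 - \frac{1}{636} = - \frac{1}{636}$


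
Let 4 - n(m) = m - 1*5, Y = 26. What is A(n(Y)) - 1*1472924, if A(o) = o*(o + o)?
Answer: -1472346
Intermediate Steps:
n(m) = 9 - m (n(m) = 4 - (m - 1*5) = 4 - (m - 5) = 4 - (-5 + m) = 4 + (5 - m) = 9 - m)
A(o) = 2*o² (A(o) = o*(2*o) = 2*o²)
A(n(Y)) - 1*1472924 = 2*(9 - 1*26)² - 1*1472924 = 2*(9 - 26)² - 1472924 = 2*(-17)² - 1472924 = 2*289 - 1472924 = 578 - 1472924 = -1472346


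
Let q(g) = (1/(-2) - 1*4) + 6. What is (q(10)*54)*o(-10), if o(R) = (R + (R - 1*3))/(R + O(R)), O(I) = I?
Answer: 1863/20 ≈ 93.150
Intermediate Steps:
o(R) = (-3 + 2*R)/(2*R) (o(R) = (R + (R - 1*3))/(R + R) = (R + (R - 3))/((2*R)) = (R + (-3 + R))*(1/(2*R)) = (-3 + 2*R)*(1/(2*R)) = (-3 + 2*R)/(2*R))
q(g) = 3/2 (q(g) = (-1/2 - 4) + 6 = -9/2 + 6 = 3/2)
(q(10)*54)*o(-10) = ((3/2)*54)*((-3/2 - 10)/(-10)) = 81*(-1/10*(-23/2)) = 81*(23/20) = 1863/20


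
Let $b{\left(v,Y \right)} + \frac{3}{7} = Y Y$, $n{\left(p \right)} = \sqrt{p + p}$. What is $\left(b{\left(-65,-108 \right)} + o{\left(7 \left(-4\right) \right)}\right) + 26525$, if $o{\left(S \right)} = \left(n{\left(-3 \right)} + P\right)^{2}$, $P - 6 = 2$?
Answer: $\frac{267726}{7} + 16 i \sqrt{6} \approx 38247.0 + 39.192 i$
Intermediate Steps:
$n{\left(p \right)} = \sqrt{2} \sqrt{p}$ ($n{\left(p \right)} = \sqrt{2 p} = \sqrt{2} \sqrt{p}$)
$P = 8$ ($P = 6 + 2 = 8$)
$b{\left(v,Y \right)} = - \frac{3}{7} + Y^{2}$ ($b{\left(v,Y \right)} = - \frac{3}{7} + Y Y = - \frac{3}{7} + Y^{2}$)
$o{\left(S \right)} = \left(8 + i \sqrt{6}\right)^{2}$ ($o{\left(S \right)} = \left(\sqrt{2} \sqrt{-3} + 8\right)^{2} = \left(\sqrt{2} i \sqrt{3} + 8\right)^{2} = \left(i \sqrt{6} + 8\right)^{2} = \left(8 + i \sqrt{6}\right)^{2}$)
$\left(b{\left(-65,-108 \right)} + o{\left(7 \left(-4\right) \right)}\right) + 26525 = \left(\left(- \frac{3}{7} + \left(-108\right)^{2}\right) + \left(8 + i \sqrt{6}\right)^{2}\right) + 26525 = \left(\left(- \frac{3}{7} + 11664\right) + \left(8 + i \sqrt{6}\right)^{2}\right) + 26525 = \left(\frac{81645}{7} + \left(8 + i \sqrt{6}\right)^{2}\right) + 26525 = \frac{267320}{7} + \left(8 + i \sqrt{6}\right)^{2}$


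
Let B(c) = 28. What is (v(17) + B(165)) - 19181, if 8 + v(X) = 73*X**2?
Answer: 1936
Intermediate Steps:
v(X) = -8 + 73*X**2
(v(17) + B(165)) - 19181 = ((-8 + 73*17**2) + 28) - 19181 = ((-8 + 73*289) + 28) - 19181 = ((-8 + 21097) + 28) - 19181 = (21089 + 28) - 19181 = 21117 - 19181 = 1936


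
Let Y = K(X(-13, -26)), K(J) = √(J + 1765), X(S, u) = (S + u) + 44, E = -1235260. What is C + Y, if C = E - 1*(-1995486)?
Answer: 760226 + √1770 ≈ 7.6027e+5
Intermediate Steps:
X(S, u) = 44 + S + u
K(J) = √(1765 + J)
C = 760226 (C = -1235260 - 1*(-1995486) = -1235260 + 1995486 = 760226)
Y = √1770 (Y = √(1765 + (44 - 13 - 26)) = √(1765 + 5) = √1770 ≈ 42.071)
C + Y = 760226 + √1770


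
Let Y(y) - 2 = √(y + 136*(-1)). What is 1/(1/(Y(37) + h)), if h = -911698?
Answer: -911696 + 3*I*√11 ≈ -9.117e+5 + 9.9499*I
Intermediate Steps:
Y(y) = 2 + √(-136 + y) (Y(y) = 2 + √(y + 136*(-1)) = 2 + √(y - 136) = 2 + √(-136 + y))
1/(1/(Y(37) + h)) = 1/(1/((2 + √(-136 + 37)) - 911698)) = 1/(1/((2 + √(-99)) - 911698)) = 1/(1/((2 + 3*I*√11) - 911698)) = 1/(1/(-911696 + 3*I*√11)) = -911696 + 3*I*√11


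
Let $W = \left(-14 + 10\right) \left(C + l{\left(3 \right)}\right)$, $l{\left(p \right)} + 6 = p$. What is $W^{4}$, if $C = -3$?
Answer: $331776$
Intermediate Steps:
$l{\left(p \right)} = -6 + p$
$W = 24$ ($W = \left(-14 + 10\right) \left(-3 + \left(-6 + 3\right)\right) = - 4 \left(-3 - 3\right) = \left(-4\right) \left(-6\right) = 24$)
$W^{4} = 24^{4} = 331776$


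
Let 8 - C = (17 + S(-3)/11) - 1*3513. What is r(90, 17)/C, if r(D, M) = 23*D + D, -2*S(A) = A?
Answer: 352/571 ≈ 0.61646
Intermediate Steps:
S(A) = -A/2
r(D, M) = 24*D
C = 77085/22 (C = 8 - ((17 - 1/2*(-3)/11) - 1*3513) = 8 - ((17 + (3/2)*(1/11)) - 3513) = 8 - ((17 + 3/22) - 3513) = 8 - (377/22 - 3513) = 8 - 1*(-76909/22) = 8 + 76909/22 = 77085/22 ≈ 3503.9)
r(90, 17)/C = (24*90)/(77085/22) = 2160*(22/77085) = 352/571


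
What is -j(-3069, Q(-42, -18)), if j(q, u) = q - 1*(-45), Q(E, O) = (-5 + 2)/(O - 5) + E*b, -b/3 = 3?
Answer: 3024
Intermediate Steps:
b = -9 (b = -3*3 = -9)
Q(E, O) = -9*E - 3/(-5 + O) (Q(E, O) = (-5 + 2)/(O - 5) + E*(-9) = -3/(-5 + O) - 9*E = -9*E - 3/(-5 + O))
j(q, u) = 45 + q (j(q, u) = q + 45 = 45 + q)
-j(-3069, Q(-42, -18)) = -(45 - 3069) = -1*(-3024) = 3024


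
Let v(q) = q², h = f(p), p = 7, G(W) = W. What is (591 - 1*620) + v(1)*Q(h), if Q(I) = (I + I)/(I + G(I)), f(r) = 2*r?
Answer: -28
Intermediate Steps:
h = 14 (h = 2*7 = 14)
Q(I) = 1 (Q(I) = (I + I)/(I + I) = (2*I)/((2*I)) = (2*I)*(1/(2*I)) = 1)
(591 - 1*620) + v(1)*Q(h) = (591 - 1*620) + 1²*1 = (591 - 620) + 1*1 = -29 + 1 = -28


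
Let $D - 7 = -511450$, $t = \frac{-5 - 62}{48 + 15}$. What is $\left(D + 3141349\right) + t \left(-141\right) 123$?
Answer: $\frac{18538451}{7} \approx 2.6484 \cdot 10^{6}$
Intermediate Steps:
$t = - \frac{67}{63} \approx -1.0635$
$D = -511443$ ($D = 7 - 511450 = -511443$)
$\left(D + 3141349\right) + t \left(-141\right) 123 = \left(-511443 + 3141349\right) + \left(- \frac{67}{63}\right) \left(-141\right) 123 = 2629906 + \frac{3149}{21} \cdot 123 = 2629906 + \frac{129109}{7} = \frac{18538451}{7}$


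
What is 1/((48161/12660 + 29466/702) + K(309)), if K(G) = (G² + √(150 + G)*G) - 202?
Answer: 286891321875860/27215952800946388801 - 2789917369200*√51/27215952800946388801 ≈ 9.8092e-6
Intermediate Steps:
K(G) = -202 + G² + G*√(150 + G) (K(G) = (G² + G*√(150 + G)) - 202 = -202 + G² + G*√(150 + G))
1/((48161/12660 + 29466/702) + K(309)) = 1/((48161/12660 + 29466/702) + (-202 + 309² + 309*√(150 + 309))) = 1/((48161*(1/12660) + 29466*(1/702)) + (-202 + 95481 + 309*√459)) = 1/((48161/12660 + 1637/39) + (-202 + 95481 + 309*(3*√51))) = 1/(2511411/54860 + (-202 + 95481 + 927*√51)) = 1/(2511411/54860 + (95279 + 927*√51)) = 1/(5229517351/54860 + 927*√51)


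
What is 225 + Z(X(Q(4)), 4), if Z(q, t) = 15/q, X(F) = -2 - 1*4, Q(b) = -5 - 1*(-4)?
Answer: 445/2 ≈ 222.50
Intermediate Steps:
Q(b) = -1 (Q(b) = -5 + 4 = -1)
X(F) = -6 (X(F) = -2 - 4 = -6)
225 + Z(X(Q(4)), 4) = 225 + 15/(-6) = 225 + 15*(-⅙) = 225 - 5/2 = 445/2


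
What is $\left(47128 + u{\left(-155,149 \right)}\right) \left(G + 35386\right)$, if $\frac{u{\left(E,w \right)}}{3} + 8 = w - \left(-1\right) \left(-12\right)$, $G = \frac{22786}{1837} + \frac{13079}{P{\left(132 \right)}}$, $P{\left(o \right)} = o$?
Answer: $\frac{37180801526635}{22044} \approx 1.6867 \cdot 10^{9}$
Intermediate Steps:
$G = \frac{2457625}{22044}$ ($G = \frac{22786}{1837} + \frac{13079}{132} = 22786 \cdot \frac{1}{1837} + 13079 \cdot \frac{1}{132} = \frac{22786}{1837} + \frac{1189}{12} = \frac{2457625}{22044} \approx 111.49$)
$u{\left(E,w \right)} = -60 + 3 w$ ($u{\left(E,w \right)} = -24 + 3 \left(w - \left(-1\right) \left(-12\right)\right) = -24 + 3 \left(w - 12\right) = -24 + 3 \left(-12 + w\right) = -24 + \left(-36 + 3 w\right) = -60 + 3 w$)
$\left(47128 + u{\left(-155,149 \right)}\right) \left(G + 35386\right) = \left(47128 + \left(-60 + 3 \cdot 149\right)\right) \left(\frac{2457625}{22044} + 35386\right) = \left(47128 + \left(-60 + 447\right)\right) \frac{782506609}{22044} = \left(47128 + 387\right) \frac{782506609}{22044} = 47515 \cdot \frac{782506609}{22044} = \frac{37180801526635}{22044}$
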